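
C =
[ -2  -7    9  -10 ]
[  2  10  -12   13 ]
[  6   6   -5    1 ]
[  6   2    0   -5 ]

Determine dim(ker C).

1

Row reduce to echelon form.
R2 ← R2 + R1: [0, 3, -3, 3]
R3 ← R3 + (3)·R1: [0, -15, 22, -29]
R4 ← R4 + (3)·R1: [0, -19, 27, -35]
R3 ← R3 + (5)·R2: [0, 0, 7, -14]
R4 ← R4 + (19/3)·R2: [0, 0, 8, -16]
R4 ← R4 − (8/7)·R3: [0, 0, 0, 0]
3 nonzero rows, so rank(C) = 3.
C has 4 columns; by rank–nullity, nullity = 4 − 3 = 1.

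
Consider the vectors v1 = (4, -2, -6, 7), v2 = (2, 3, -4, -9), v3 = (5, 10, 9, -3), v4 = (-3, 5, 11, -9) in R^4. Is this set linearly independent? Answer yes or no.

yes

Form the matrix with these vectors as rows and row reduce.
R2 ← R2 − (1/2)·R1: [0, 4, -1, -25/2]
R3 ← R3 − (5/4)·R1: [0, 25/2, 33/2, -47/4]
R4 ← R4 + (3/4)·R1: [0, 7/2, 13/2, -15/4]
R3 ← R3 − (25/8)·R2: [0, 0, 157/8, 437/16]
R4 ← R4 − (7/8)·R2: [0, 0, 59/8, 115/16]
R4 ← R4 − (59/157)·R3: [0, 0, 0, -483/157]
4 nonzero rows, so the 4 vectors span a space of dimension 4.
Since 4 = 4, the vectors are linearly independent.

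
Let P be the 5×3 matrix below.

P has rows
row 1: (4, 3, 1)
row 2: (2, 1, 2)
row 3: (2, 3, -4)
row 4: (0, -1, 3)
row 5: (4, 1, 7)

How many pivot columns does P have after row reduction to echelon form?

Row reduce to echelon form.
R2 ← R2 − (1/2)·R1: [0, -1/2, 3/2]
R3 ← R3 − (1/2)·R1: [0, 3/2, -9/2]
R5 ← R5 − R1: [0, -2, 6]
R3 ← R3 + (3)·R2: [0, 0, 0]
R4 ← R4 − (2)·R2: [0, 0, 0]
R5 ← R5 − (4)·R2: [0, 0, 0]
Echelon form has 2 nonzero rows, so rank(P) = 2.
Each nonzero row contributes one pivot column: 2 pivot columns.

2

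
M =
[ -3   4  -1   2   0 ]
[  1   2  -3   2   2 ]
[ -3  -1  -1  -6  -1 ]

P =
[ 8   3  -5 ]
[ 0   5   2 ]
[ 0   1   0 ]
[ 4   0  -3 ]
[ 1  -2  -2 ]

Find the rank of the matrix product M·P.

3

First compute MP:
[[-16,  10,  17],
 [ 18,   6, -11],
 [-49, -13,  33]]
Now row reduce the product.
R2 ← R2 + (9/8)·R1: [0, 69/4, 65/8]
R3 ← R3 − (49/16)·R1: [0, -349/8, -305/16]
R3 ← R3 + (349/138)·R2: [0, 0, 205/138]
3 nonzero rows, so rank(MP) = 3.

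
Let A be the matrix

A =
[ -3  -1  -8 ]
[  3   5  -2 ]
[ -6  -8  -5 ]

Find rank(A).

3

Row reduce to echelon form.
R2 ← R2 + R1: [0, 4, -10]
R3 ← R3 − (2)·R1: [0, -6, 11]
R3 ← R3 + (3/2)·R2: [0, 0, -4]
Echelon form has 3 nonzero rows, so rank(A) = 3.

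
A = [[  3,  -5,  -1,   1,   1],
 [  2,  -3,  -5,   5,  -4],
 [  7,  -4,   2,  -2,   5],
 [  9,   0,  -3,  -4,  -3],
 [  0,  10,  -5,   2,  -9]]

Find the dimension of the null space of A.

Row reduce to echelon form.
R2 ← R2 − (2/3)·R1: [0, 1/3, -13/3, 13/3, -14/3]
R3 ← R3 − (7/3)·R1: [0, 23/3, 13/3, -13/3, 8/3]
R4 ← R4 − (3)·R1: [0, 15, 0, -7, -6]
R3 ← R3 − (23)·R2: [0, 0, 104, -104, 110]
R4 ← R4 − (45)·R2: [0, 0, 195, -202, 204]
R5 ← R5 − (30)·R2: [0, 0, 125, -128, 131]
R4 ← R4 − (15/8)·R3: [0, 0, 0, -7, -9/4]
R5 ← R5 − (125/104)·R3: [0, 0, 0, -3, -63/52]
R5 ← R5 − (3/7)·R4: [0, 0, 0, 0, -45/182]
5 nonzero rows, so rank(A) = 5.
A has 5 columns; by rank–nullity, nullity = 5 − 5 = 0.

0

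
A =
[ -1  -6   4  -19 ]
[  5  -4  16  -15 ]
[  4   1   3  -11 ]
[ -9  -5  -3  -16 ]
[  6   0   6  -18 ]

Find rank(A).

4

Row reduce to echelon form.
R2 ← R2 + (5)·R1: [0, -34, 36, -110]
R3 ← R3 + (4)·R1: [0, -23, 19, -87]
R4 ← R4 − (9)·R1: [0, 49, -39, 155]
R5 ← R5 + (6)·R1: [0, -36, 30, -132]
R3 ← R3 − (23/34)·R2: [0, 0, -91/17, -214/17]
R4 ← R4 + (49/34)·R2: [0, 0, 219/17, -60/17]
R5 ← R5 − (18/17)·R2: [0, 0, -138/17, -264/17]
R4 ← R4 + (219/91)·R3: [0, 0, 0, -3078/91]
R5 ← R5 − (138/91)·R3: [0, 0, 0, 324/91]
R5 ← R5 + (2/19)·R4: [0, 0, 0, 0]
Echelon form has 4 nonzero rows, so rank(A) = 4.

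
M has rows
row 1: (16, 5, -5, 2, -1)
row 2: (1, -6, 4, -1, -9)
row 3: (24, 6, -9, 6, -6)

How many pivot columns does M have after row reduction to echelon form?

3

Row reduce to echelon form.
R2 ← R2 − (1/16)·R1: [0, -101/16, 69/16, -9/8, -143/16]
R3 ← R3 − (3/2)·R1: [0, -3/2, -3/2, 3, -9/2]
R3 ← R3 − (24/101)·R2: [0, 0, -255/101, 330/101, -240/101]
Echelon form has 3 nonzero rows, so rank(M) = 3.
Each nonzero row contributes one pivot column: 3 pivot columns.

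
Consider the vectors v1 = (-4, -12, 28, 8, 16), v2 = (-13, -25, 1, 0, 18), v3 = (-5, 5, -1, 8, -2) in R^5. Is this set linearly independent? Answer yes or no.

yes

Form the matrix with these vectors as rows and row reduce.
R2 ← R2 − (13/4)·R1: [0, 14, -90, -26, -34]
R3 ← R3 − (5/4)·R1: [0, 20, -36, -2, -22]
R3 ← R3 − (10/7)·R2: [0, 0, 648/7, 246/7, 186/7]
3 nonzero rows, so the 3 vectors span a space of dimension 3.
Since 3 = 3, the vectors are linearly independent.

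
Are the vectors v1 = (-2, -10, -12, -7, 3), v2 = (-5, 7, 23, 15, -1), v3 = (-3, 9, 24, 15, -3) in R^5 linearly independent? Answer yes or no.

yes

Form the matrix with these vectors as rows and row reduce.
R2 ← R2 − (5/2)·R1: [0, 32, 53, 65/2, -17/2]
R3 ← R3 − (3/2)·R1: [0, 24, 42, 51/2, -15/2]
R3 ← R3 − (3/4)·R2: [0, 0, 9/4, 9/8, -9/8]
3 nonzero rows, so the 3 vectors span a space of dimension 3.
Since 3 = 3, the vectors are linearly independent.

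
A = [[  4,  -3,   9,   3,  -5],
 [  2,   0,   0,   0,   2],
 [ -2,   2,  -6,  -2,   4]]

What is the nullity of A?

3

Row reduce to echelon form.
R2 ← R2 − (1/2)·R1: [0, 3/2, -9/2, -3/2, 9/2]
R3 ← R3 + (1/2)·R1: [0, 1/2, -3/2, -1/2, 3/2]
R3 ← R3 − (1/3)·R2: [0, 0, 0, 0, 0]
2 nonzero rows, so rank(A) = 2.
A has 5 columns; by rank–nullity, nullity = 5 − 2 = 3.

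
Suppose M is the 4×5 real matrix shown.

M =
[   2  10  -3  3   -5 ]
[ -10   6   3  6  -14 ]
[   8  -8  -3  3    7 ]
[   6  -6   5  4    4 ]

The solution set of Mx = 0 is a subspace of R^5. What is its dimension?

1

Row reduce to echelon form.
R2 ← R2 + (5)·R1: [0, 56, -12, 21, -39]
R3 ← R3 − (4)·R1: [0, -48, 9, -9, 27]
R4 ← R4 − (3)·R1: [0, -36, 14, -5, 19]
R3 ← R3 + (6/7)·R2: [0, 0, -9/7, 9, -45/7]
R4 ← R4 + (9/14)·R2: [0, 0, 44/7, 17/2, -85/14]
R4 ← R4 + (44/9)·R3: [0, 0, 0, 105/2, -75/2]
4 nonzero rows, so rank(M) = 4.
M has 5 columns; by rank–nullity, nullity = 5 − 4 = 1.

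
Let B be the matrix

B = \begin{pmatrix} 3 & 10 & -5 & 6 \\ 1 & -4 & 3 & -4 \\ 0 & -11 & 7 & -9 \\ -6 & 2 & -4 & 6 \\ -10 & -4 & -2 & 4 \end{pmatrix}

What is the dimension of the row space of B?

2

Row reduce to echelon form.
R2 ← R2 − (1/3)·R1: [0, -22/3, 14/3, -6]
R4 ← R4 + (2)·R1: [0, 22, -14, 18]
R5 ← R5 + (10/3)·R1: [0, 88/3, -56/3, 24]
R3 ← R3 − (3/2)·R2: [0, 0, 0, 0]
R4 ← R4 + (3)·R2: [0, 0, 0, 0]
R5 ← R5 + (4)·R2: [0, 0, 0, 0]
Echelon form has 2 nonzero rows, so rank(B) = 2.
The row space has dimension equal to the rank: 2.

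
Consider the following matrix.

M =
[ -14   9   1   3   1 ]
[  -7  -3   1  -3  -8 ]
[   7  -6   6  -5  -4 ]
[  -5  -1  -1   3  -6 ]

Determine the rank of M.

4

Row reduce to echelon form.
R2 ← R2 − (1/2)·R1: [0, -15/2, 1/2, -9/2, -17/2]
R3 ← R3 + (1/2)·R1: [0, -3/2, 13/2, -7/2, -7/2]
R4 ← R4 − (5/14)·R1: [0, -59/14, -19/14, 27/14, -89/14]
R3 ← R3 − (1/5)·R2: [0, 0, 32/5, -13/5, -9/5]
R4 ← R4 − (59/105)·R2: [0, 0, -172/105, 156/35, -166/105]
R4 ← R4 + (43/168)·R3: [0, 0, 0, 91/24, -49/24]
Echelon form has 4 nonzero rows, so rank(M) = 4.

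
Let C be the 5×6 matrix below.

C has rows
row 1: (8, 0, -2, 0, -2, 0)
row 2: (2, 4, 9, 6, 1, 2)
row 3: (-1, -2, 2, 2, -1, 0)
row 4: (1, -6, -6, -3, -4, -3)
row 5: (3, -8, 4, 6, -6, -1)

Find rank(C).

4

Row reduce to echelon form.
R2 ← R2 − (1/4)·R1: [0, 4, 19/2, 6, 3/2, 2]
R3 ← R3 + (1/8)·R1: [0, -2, 7/4, 2, -5/4, 0]
R4 ← R4 − (1/8)·R1: [0, -6, -23/4, -3, -15/4, -3]
R5 ← R5 − (3/8)·R1: [0, -8, 19/4, 6, -21/4, -1]
R3 ← R3 + (1/2)·R2: [0, 0, 13/2, 5, -1/2, 1]
R4 ← R4 + (3/2)·R2: [0, 0, 17/2, 6, -3/2, 0]
R5 ← R5 + (2)·R2: [0, 0, 95/4, 18, -9/4, 3]
R4 ← R4 − (17/13)·R3: [0, 0, 0, -7/13, -11/13, -17/13]
R5 ← R5 − (95/26)·R3: [0, 0, 0, -7/26, -11/26, -17/26]
R5 ← R5 − (1/2)·R4: [0, 0, 0, 0, 0, 0]
Echelon form has 4 nonzero rows, so rank(C) = 4.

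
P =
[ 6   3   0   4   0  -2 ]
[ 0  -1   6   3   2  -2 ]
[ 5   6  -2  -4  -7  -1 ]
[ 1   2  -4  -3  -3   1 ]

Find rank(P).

3

Row reduce to echelon form.
R3 ← R3 − (5/6)·R1: [0, 7/2, -2, -22/3, -7, 2/3]
R4 ← R4 − (1/6)·R1: [0, 3/2, -4, -11/3, -3, 4/3]
R3 ← R3 + (7/2)·R2: [0, 0, 19, 19/6, 0, -19/3]
R4 ← R4 + (3/2)·R2: [0, 0, 5, 5/6, 0, -5/3]
R4 ← R4 − (5/19)·R3: [0, 0, 0, 0, 0, 0]
Echelon form has 3 nonzero rows, so rank(P) = 3.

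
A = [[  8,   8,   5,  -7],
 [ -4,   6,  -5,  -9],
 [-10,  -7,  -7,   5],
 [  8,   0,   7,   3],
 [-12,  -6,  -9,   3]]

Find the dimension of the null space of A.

2

Row reduce to echelon form.
R2 ← R2 + (1/2)·R1: [0, 10, -5/2, -25/2]
R3 ← R3 + (5/4)·R1: [0, 3, -3/4, -15/4]
R4 ← R4 − R1: [0, -8, 2, 10]
R5 ← R5 + (3/2)·R1: [0, 6, -3/2, -15/2]
R3 ← R3 − (3/10)·R2: [0, 0, 0, 0]
R4 ← R4 + (4/5)·R2: [0, 0, 0, 0]
R5 ← R5 − (3/5)·R2: [0, 0, 0, 0]
2 nonzero rows, so rank(A) = 2.
A has 4 columns; by rank–nullity, nullity = 4 − 2 = 2.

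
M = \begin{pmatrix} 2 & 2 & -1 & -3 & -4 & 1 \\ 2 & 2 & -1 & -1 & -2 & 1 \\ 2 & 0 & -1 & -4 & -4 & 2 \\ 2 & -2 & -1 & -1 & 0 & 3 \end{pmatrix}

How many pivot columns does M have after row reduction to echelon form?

Row reduce to echelon form.
R2 ← R2 − R1: [0, 0, 0, 2, 2, 0]
R3 ← R3 − R1: [0, -2, 0, -1, 0, 1]
R4 ← R4 − R1: [0, -4, 0, 2, 4, 2]
Swap R2 ↔ R3
R4 ← R4 − (2)·R2: [0, 0, 0, 4, 4, 0]
R4 ← R4 − (2)·R3: [0, 0, 0, 0, 0, 0]
Echelon form has 3 nonzero rows, so rank(M) = 3.
Each nonzero row contributes one pivot column: 3 pivot columns.

3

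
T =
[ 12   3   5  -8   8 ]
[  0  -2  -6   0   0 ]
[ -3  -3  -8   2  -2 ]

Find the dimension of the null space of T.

Row reduce to echelon form.
R3 ← R3 + (1/4)·R1: [0, -9/4, -27/4, 0, 0]
R3 ← R3 − (9/8)·R2: [0, 0, 0, 0, 0]
2 nonzero rows, so rank(T) = 2.
T has 5 columns; by rank–nullity, nullity = 5 − 2 = 3.

3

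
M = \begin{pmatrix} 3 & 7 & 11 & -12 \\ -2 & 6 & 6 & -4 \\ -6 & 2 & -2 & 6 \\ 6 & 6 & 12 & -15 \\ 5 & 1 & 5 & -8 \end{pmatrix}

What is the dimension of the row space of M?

Row reduce to echelon form.
R2 ← R2 + (2/3)·R1: [0, 32/3, 40/3, -12]
R3 ← R3 + (2)·R1: [0, 16, 20, -18]
R4 ← R4 − (2)·R1: [0, -8, -10, 9]
R5 ← R5 − (5/3)·R1: [0, -32/3, -40/3, 12]
R3 ← R3 − (3/2)·R2: [0, 0, 0, 0]
R4 ← R4 + (3/4)·R2: [0, 0, 0, 0]
R5 ← R5 + R2: [0, 0, 0, 0]
Echelon form has 2 nonzero rows, so rank(M) = 2.
The row space has dimension equal to the rank: 2.

2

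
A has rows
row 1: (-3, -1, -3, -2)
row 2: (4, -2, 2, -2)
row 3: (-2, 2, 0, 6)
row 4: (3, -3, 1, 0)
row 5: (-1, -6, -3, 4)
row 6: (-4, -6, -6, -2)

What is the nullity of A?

1

Row reduce to echelon form.
R2 ← R2 + (4/3)·R1: [0, -10/3, -2, -14/3]
R3 ← R3 − (2/3)·R1: [0, 8/3, 2, 22/3]
R4 ← R4 + R1: [0, -4, -2, -2]
R5 ← R5 − (1/3)·R1: [0, -17/3, -2, 14/3]
R6 ← R6 − (4/3)·R1: [0, -14/3, -2, 2/3]
R3 ← R3 + (4/5)·R2: [0, 0, 2/5, 18/5]
R4 ← R4 − (6/5)·R2: [0, 0, 2/5, 18/5]
R5 ← R5 − (17/10)·R2: [0, 0, 7/5, 63/5]
R6 ← R6 − (7/5)·R2: [0, 0, 4/5, 36/5]
R4 ← R4 − R3: [0, 0, 0, 0]
R5 ← R5 − (7/2)·R3: [0, 0, 0, 0]
R6 ← R6 − (2)·R3: [0, 0, 0, 0]
3 nonzero rows, so rank(A) = 3.
A has 4 columns; by rank–nullity, nullity = 4 − 3 = 1.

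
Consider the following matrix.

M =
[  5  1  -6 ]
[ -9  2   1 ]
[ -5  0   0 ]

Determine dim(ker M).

0

Row reduce to echelon form.
R2 ← R2 + (9/5)·R1: [0, 19/5, -49/5]
R3 ← R3 + R1: [0, 1, -6]
R3 ← R3 − (5/19)·R2: [0, 0, -65/19]
3 nonzero rows, so rank(M) = 3.
M has 3 columns; by rank–nullity, nullity = 3 − 3 = 0.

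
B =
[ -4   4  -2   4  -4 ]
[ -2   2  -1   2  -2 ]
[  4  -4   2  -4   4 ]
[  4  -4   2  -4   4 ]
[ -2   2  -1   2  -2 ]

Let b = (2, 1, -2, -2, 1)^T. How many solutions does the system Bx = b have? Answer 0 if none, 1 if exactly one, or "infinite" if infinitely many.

Row reduce the augmented matrix [B | b].
R2 ← R2 − (1/2)·R1: [0, 0, 0, 0, 0, 0]
R3 ← R3 + R1: [0, 0, 0, 0, 0, 0]
R4 ← R4 + R1: [0, 0, 0, 0, 0, 0]
R5 ← R5 − (1/2)·R1: [0, 0, 0, 0, 0, 0]
The echelon form has 1 nonzero rows, and every pivot lies in the first 5 columns, so rank(B) = rank([B|b]) = 1.
The system is consistent.
rank = 1 < 5 unknowns, so there are infinitely many solutions.

infinite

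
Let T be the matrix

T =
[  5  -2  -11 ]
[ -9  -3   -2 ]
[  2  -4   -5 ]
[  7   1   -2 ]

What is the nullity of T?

0

Row reduce to echelon form.
R2 ← R2 + (9/5)·R1: [0, -33/5, -109/5]
R3 ← R3 − (2/5)·R1: [0, -16/5, -3/5]
R4 ← R4 − (7/5)·R1: [0, 19/5, 67/5]
R3 ← R3 − (16/33)·R2: [0, 0, 329/33]
R4 ← R4 + (19/33)·R2: [0, 0, 28/33]
R4 ← R4 − (4/47)·R3: [0, 0, 0]
3 nonzero rows, so rank(T) = 3.
T has 3 columns; by rank–nullity, nullity = 3 − 3 = 0.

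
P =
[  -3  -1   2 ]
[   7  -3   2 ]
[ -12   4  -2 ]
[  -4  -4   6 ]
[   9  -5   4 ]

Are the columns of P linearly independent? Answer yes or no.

no

Row reduce P to echelon form.
R2 ← R2 + (7/3)·R1: [0, -16/3, 20/3]
R3 ← R3 − (4)·R1: [0, 8, -10]
R4 ← R4 − (4/3)·R1: [0, -8/3, 10/3]
R5 ← R5 + (3)·R1: [0, -8, 10]
R3 ← R3 + (3/2)·R2: [0, 0, 0]
R4 ← R4 − (1/2)·R2: [0, 0, 0]
R5 ← R5 − (3/2)·R2: [0, 0, 0]
2 pivots among 3 columns.
Only 2 < 3 pivot columns, so the columns are linearly dependent.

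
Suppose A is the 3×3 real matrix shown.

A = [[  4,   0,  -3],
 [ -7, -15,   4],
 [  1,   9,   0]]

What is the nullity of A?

1

Row reduce to echelon form.
R2 ← R2 + (7/4)·R1: [0, -15, -5/4]
R3 ← R3 − (1/4)·R1: [0, 9, 3/4]
R3 ← R3 + (3/5)·R2: [0, 0, 0]
2 nonzero rows, so rank(A) = 2.
A has 3 columns; by rank–nullity, nullity = 3 − 2 = 1.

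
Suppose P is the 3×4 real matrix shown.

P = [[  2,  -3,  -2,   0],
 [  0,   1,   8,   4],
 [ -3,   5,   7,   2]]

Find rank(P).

Row reduce to echelon form.
R3 ← R3 + (3/2)·R1: [0, 1/2, 4, 2]
R3 ← R3 − (1/2)·R2: [0, 0, 0, 0]
Echelon form has 2 nonzero rows, so rank(P) = 2.

2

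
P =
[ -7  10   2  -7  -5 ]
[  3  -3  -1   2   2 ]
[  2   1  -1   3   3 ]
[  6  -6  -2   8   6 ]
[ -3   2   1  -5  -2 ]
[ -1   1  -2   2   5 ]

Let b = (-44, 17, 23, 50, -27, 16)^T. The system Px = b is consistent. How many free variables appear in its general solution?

0

Row reduce the augmented matrix [P | b].
R2 ← R2 + (3/7)·R1: [0, 9/7, -1/7, -1, -1/7, -13/7]
R3 ← R3 + (2/7)·R1: [0, 27/7, -3/7, 1, 11/7, 73/7]
R4 ← R4 + (6/7)·R1: [0, 18/7, -2/7, 2, 12/7, 86/7]
R5 ← R5 − (3/7)·R1: [0, -16/7, 1/7, -2, 1/7, -57/7]
R6 ← R6 − (1/7)·R1: [0, -3/7, -16/7, 3, 40/7, 156/7]
R3 ← R3 − (3)·R2: [0, 0, 0, 4, 2, 16]
R4 ← R4 − (2)·R2: [0, 0, 0, 4, 2, 16]
R5 ← R5 + (16/9)·R2: [0, 0, -1/9, -34/9, -1/9, -103/9]
R6 ← R6 + (1/3)·R2: [0, 0, -7/3, 8/3, 17/3, 65/3]
Swap R3 ↔ R5
R6 ← R6 − (21)·R3: [0, 0, 0, 82, 8, 262]
R5 ← R5 − R4: [0, 0, 0, 0, 0, 0]
R6 ← R6 − (41/2)·R4: [0, 0, 0, 0, -33, -66]
Swap R5 ↔ R6
The echelon form has 5 nonzero rows, and every pivot lies in the first 5 columns, so rank(P) = rank([P|b]) = 5.
The system is consistent.
Free variables = (unknowns) − (rank) = 5 − 5 = 0.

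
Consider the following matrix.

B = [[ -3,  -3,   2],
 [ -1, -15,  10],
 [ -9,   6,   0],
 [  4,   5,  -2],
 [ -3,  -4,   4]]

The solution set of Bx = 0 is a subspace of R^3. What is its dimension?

Row reduce to echelon form.
R2 ← R2 − (1/3)·R1: [0, -14, 28/3]
R3 ← R3 − (3)·R1: [0, 15, -6]
R4 ← R4 + (4/3)·R1: [0, 1, 2/3]
R5 ← R5 − R1: [0, -1, 2]
R3 ← R3 + (15/14)·R2: [0, 0, 4]
R4 ← R4 + (1/14)·R2: [0, 0, 4/3]
R5 ← R5 − (1/14)·R2: [0, 0, 4/3]
R4 ← R4 − (1/3)·R3: [0, 0, 0]
R5 ← R5 − (1/3)·R3: [0, 0, 0]
3 nonzero rows, so rank(B) = 3.
B has 3 columns; by rank–nullity, nullity = 3 − 3 = 0.

0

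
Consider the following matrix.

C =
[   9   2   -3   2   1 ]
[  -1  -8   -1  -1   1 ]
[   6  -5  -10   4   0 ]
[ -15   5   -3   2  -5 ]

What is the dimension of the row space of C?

3

Row reduce to echelon form.
R2 ← R2 + (1/9)·R1: [0, -70/9, -4/3, -7/9, 10/9]
R3 ← R3 − (2/3)·R1: [0, -19/3, -8, 8/3, -2/3]
R4 ← R4 + (5/3)·R1: [0, 25/3, -8, 16/3, -10/3]
R3 ← R3 − (57/70)·R2: [0, 0, -242/35, 33/10, -11/7]
R4 ← R4 + (15/14)·R2: [0, 0, -66/7, 9/2, -15/7]
R4 ← R4 − (15/11)·R3: [0, 0, 0, 0, 0]
Echelon form has 3 nonzero rows, so rank(C) = 3.
The row space has dimension equal to the rank: 3.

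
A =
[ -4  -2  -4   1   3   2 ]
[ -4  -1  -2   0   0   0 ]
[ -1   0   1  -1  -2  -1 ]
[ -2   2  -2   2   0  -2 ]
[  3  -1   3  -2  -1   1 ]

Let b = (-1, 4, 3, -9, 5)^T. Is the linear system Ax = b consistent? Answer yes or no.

no

Row reduce the augmented matrix [A | b].
R2 ← R2 − R1: [0, 1, 2, -1, -3, -2, 5]
R3 ← R3 − (1/4)·R1: [0, 1/2, 2, -5/4, -11/4, -3/2, 13/4]
R4 ← R4 − (1/2)·R1: [0, 3, 0, 3/2, -3/2, -3, -17/2]
R5 ← R5 + (3/4)·R1: [0, -5/2, 0, -5/4, 5/4, 5/2, 17/4]
R3 ← R3 − (1/2)·R2: [0, 0, 1, -3/4, -5/4, -1/2, 3/4]
R4 ← R4 − (3)·R2: [0, 0, -6, 9/2, 15/2, 3, -47/2]
R5 ← R5 + (5/2)·R2: [0, 0, 5, -15/4, -25/4, -5/2, 67/4]
R4 ← R4 + (6)·R3: [0, 0, 0, 0, 0, 0, -19]
R5 ← R5 − (5)·R3: [0, 0, 0, 0, 0, 0, 13]
R5 ← R5 + (13/19)·R4: [0, 0, 0, 0, 0, 0, 0]
The echelon form has 4 nonzero rows; the last pivot sits in the augmented column, so rank(A) = 3 but rank([A|b]) = 4.
Since the ranks differ, the system is inconsistent.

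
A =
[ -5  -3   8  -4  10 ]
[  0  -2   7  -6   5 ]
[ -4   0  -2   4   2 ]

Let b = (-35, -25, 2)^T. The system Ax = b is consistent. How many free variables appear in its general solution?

Row reduce the augmented matrix [A | b].
R3 ← R3 − (4/5)·R1: [0, 12/5, -42/5, 36/5, -6, 30]
R3 ← R3 + (6/5)·R2: [0, 0, 0, 0, 0, 0]
The echelon form has 2 nonzero rows, and every pivot lies in the first 5 columns, so rank(A) = rank([A|b]) = 2.
The system is consistent.
Free variables = (unknowns) − (rank) = 5 − 2 = 3.

3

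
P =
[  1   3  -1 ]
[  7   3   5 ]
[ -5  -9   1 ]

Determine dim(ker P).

Row reduce to echelon form.
R2 ← R2 − (7)·R1: [0, -18, 12]
R3 ← R3 + (5)·R1: [0, 6, -4]
R3 ← R3 + (1/3)·R2: [0, 0, 0]
2 nonzero rows, so rank(P) = 2.
P has 3 columns; by rank–nullity, nullity = 3 − 2 = 1.

1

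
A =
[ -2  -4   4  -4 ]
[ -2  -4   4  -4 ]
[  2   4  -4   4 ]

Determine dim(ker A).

3

Row reduce to echelon form.
R2 ← R2 − R1: [0, 0, 0, 0]
R3 ← R3 + R1: [0, 0, 0, 0]
1 nonzero row, so rank(A) = 1.
A has 4 columns; by rank–nullity, nullity = 4 − 1 = 3.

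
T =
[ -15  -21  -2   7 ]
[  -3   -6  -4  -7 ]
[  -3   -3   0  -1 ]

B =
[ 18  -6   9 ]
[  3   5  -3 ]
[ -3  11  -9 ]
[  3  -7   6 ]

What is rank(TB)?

2

First compute TB:
[[-306, -86, -12],
 [-81,  -7, -15],
 [-66,  10, -24]]
Now row reduce the product.
R2 ← R2 − (9/34)·R1: [0, 268/17, -201/17]
R3 ← R3 − (11/51)·R1: [0, 1456/51, -364/17]
R3 ← R3 − (364/201)·R2: [0, 0, 0]
2 nonzero rows, so rank(TB) = 2.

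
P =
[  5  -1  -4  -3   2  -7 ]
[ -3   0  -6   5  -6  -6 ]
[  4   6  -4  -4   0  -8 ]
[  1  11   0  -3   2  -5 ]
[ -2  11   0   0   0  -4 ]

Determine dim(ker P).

Row reduce to echelon form.
R2 ← R2 + (3/5)·R1: [0, -3/5, -42/5, 16/5, -24/5, -51/5]
R3 ← R3 − (4/5)·R1: [0, 34/5, -4/5, -8/5, -8/5, -12/5]
R4 ← R4 − (1/5)·R1: [0, 56/5, 4/5, -12/5, 8/5, -18/5]
R5 ← R5 + (2/5)·R1: [0, 53/5, -8/5, -6/5, 4/5, -34/5]
R3 ← R3 + (34/3)·R2: [0, 0, -96, 104/3, -56, -118]
R4 ← R4 + (56/3)·R2: [0, 0, -156, 172/3, -88, -194]
R5 ← R5 + (53/3)·R2: [0, 0, -150, 166/3, -84, -187]
R4 ← R4 − (13/8)·R3: [0, 0, 0, 1, 3, -9/4]
R5 ← R5 − (25/16)·R3: [0, 0, 0, 7/6, 7/2, -21/8]
R5 ← R5 − (7/6)·R4: [0, 0, 0, 0, 0, 0]
4 nonzero rows, so rank(P) = 4.
P has 6 columns; by rank–nullity, nullity = 6 − 4 = 2.

2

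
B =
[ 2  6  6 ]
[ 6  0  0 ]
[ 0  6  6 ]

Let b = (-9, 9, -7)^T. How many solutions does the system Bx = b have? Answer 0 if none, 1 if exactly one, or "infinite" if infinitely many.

0

Row reduce the augmented matrix [B | b].
R2 ← R2 − (3)·R1: [0, -18, -18, 36]
R3 ← R3 + (1/3)·R2: [0, 0, 0, 5]
The echelon form has 3 nonzero rows; the last pivot sits in the augmented column, so rank(B) = 2 but rank([B|b]) = 3.
Since the ranks differ, the system is inconsistent.
It has no solutions.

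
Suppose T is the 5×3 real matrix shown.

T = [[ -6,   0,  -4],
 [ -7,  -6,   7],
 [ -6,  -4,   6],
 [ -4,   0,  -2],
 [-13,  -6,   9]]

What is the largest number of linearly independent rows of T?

3

Row reduce to echelon form.
R2 ← R2 − (7/6)·R1: [0, -6, 35/3]
R3 ← R3 − R1: [0, -4, 10]
R4 ← R4 − (2/3)·R1: [0, 0, 2/3]
R5 ← R5 − (13/6)·R1: [0, -6, 53/3]
R3 ← R3 − (2/3)·R2: [0, 0, 20/9]
R5 ← R5 − R2: [0, 0, 6]
R4 ← R4 − (3/10)·R3: [0, 0, 0]
R5 ← R5 − (27/10)·R3: [0, 0, 0]
Echelon form has 3 nonzero rows, so rank(T) = 3.
The rank gives the maximum number of linearly independent rows: 3.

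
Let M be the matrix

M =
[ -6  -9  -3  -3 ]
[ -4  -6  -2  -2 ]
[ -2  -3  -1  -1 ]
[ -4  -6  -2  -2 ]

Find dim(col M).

1

Row reduce to echelon form.
R2 ← R2 − (2/3)·R1: [0, 0, 0, 0]
R3 ← R3 − (1/3)·R1: [0, 0, 0, 0]
R4 ← R4 − (2/3)·R1: [0, 0, 0, 0]
Echelon form has 1 nonzero row, so rank(M) = 1.
The column space has dimension equal to the rank: 1.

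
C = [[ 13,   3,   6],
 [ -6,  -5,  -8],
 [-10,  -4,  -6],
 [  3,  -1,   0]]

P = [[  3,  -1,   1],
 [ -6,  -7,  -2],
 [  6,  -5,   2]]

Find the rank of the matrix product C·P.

First compute CP:
[[ 57, -64,  19],
 [-36,  81, -12],
 [-42,  68, -14],
 [ 15,   4,   5]]
Now row reduce the product.
R2 ← R2 + (12/19)·R1: [0, 771/19, 0]
R3 ← R3 + (14/19)·R1: [0, 396/19, 0]
R4 ← R4 − (5/19)·R1: [0, 396/19, 0]
R3 ← R3 − (132/257)·R2: [0, 0, 0]
R4 ← R4 − (132/257)·R2: [0, 0, 0]
2 nonzero rows, so rank(CP) = 2.

2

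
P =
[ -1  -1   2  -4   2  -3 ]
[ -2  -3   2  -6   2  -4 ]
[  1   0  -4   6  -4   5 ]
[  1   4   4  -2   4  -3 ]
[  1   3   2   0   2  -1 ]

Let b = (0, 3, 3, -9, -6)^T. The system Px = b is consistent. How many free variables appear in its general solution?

4

Row reduce the augmented matrix [P | b].
R2 ← R2 − (2)·R1: [0, -1, -2, 2, -2, 2, 3]
R3 ← R3 + R1: [0, -1, -2, 2, -2, 2, 3]
R4 ← R4 + R1: [0, 3, 6, -6, 6, -6, -9]
R5 ← R5 + R1: [0, 2, 4, -4, 4, -4, -6]
R3 ← R3 − R2: [0, 0, 0, 0, 0, 0, 0]
R4 ← R4 + (3)·R2: [0, 0, 0, 0, 0, 0, 0]
R5 ← R5 + (2)·R2: [0, 0, 0, 0, 0, 0, 0]
The echelon form has 2 nonzero rows, and every pivot lies in the first 6 columns, so rank(P) = rank([P|b]) = 2.
The system is consistent.
Free variables = (unknowns) − (rank) = 6 − 2 = 4.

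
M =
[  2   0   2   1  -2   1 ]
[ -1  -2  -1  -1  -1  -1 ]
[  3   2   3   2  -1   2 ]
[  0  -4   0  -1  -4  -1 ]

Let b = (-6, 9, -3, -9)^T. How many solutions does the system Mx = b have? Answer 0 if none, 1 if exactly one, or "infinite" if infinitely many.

Row reduce the augmented matrix [M | b].
R2 ← R2 + (1/2)·R1: [0, -2, 0, -1/2, -2, -1/2, 6]
R3 ← R3 − (3/2)·R1: [0, 2, 0, 1/2, 2, 1/2, 6]
R3 ← R3 + R2: [0, 0, 0, 0, 0, 0, 12]
R4 ← R4 − (2)·R2: [0, 0, 0, 0, 0, 0, -21]
R4 ← R4 + (7/4)·R3: [0, 0, 0, 0, 0, 0, 0]
The echelon form has 3 nonzero rows; the last pivot sits in the augmented column, so rank(M) = 2 but rank([M|b]) = 3.
Since the ranks differ, the system is inconsistent.
It has no solutions.

0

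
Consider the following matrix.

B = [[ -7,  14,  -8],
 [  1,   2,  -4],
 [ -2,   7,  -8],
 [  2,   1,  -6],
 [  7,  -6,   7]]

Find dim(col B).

Row reduce to echelon form.
R2 ← R2 + (1/7)·R1: [0, 4, -36/7]
R3 ← R3 − (2/7)·R1: [0, 3, -40/7]
R4 ← R4 + (2/7)·R1: [0, 5, -58/7]
R5 ← R5 + R1: [0, 8, -1]
R3 ← R3 − (3/4)·R2: [0, 0, -13/7]
R4 ← R4 − (5/4)·R2: [0, 0, -13/7]
R5 ← R5 − (2)·R2: [0, 0, 65/7]
R4 ← R4 − R3: [0, 0, 0]
R5 ← R5 + (5)·R3: [0, 0, 0]
Echelon form has 3 nonzero rows, so rank(B) = 3.
The column space has dimension equal to the rank: 3.

3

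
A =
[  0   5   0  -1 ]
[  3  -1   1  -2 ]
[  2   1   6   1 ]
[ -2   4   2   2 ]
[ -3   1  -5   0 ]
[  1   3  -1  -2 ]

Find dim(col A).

3

Row reduce to echelon form.
Swap R1 ↔ R2
R3 ← R3 − (2/3)·R1: [0, 5/3, 16/3, 7/3]
R4 ← R4 + (2/3)·R1: [0, 10/3, 8/3, 2/3]
R5 ← R5 + R1: [0, 0, -4, -2]
R6 ← R6 − (1/3)·R1: [0, 10/3, -4/3, -4/3]
R3 ← R3 − (1/3)·R2: [0, 0, 16/3, 8/3]
R4 ← R4 − (2/3)·R2: [0, 0, 8/3, 4/3]
R6 ← R6 − (2/3)·R2: [0, 0, -4/3, -2/3]
R4 ← R4 − (1/2)·R3: [0, 0, 0, 0]
R5 ← R5 + (3/4)·R3: [0, 0, 0, 0]
R6 ← R6 + (1/4)·R3: [0, 0, 0, 0]
Echelon form has 3 nonzero rows, so rank(A) = 3.
The column space has dimension equal to the rank: 3.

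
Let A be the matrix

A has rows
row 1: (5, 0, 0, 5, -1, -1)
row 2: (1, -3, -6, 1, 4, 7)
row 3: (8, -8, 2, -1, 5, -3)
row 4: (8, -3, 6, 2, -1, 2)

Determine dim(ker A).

2

Row reduce to echelon form.
R2 ← R2 − (1/5)·R1: [0, -3, -6, 0, 21/5, 36/5]
R3 ← R3 − (8/5)·R1: [0, -8, 2, -9, 33/5, -7/5]
R4 ← R4 − (8/5)·R1: [0, -3, 6, -6, 3/5, 18/5]
R3 ← R3 − (8/3)·R2: [0, 0, 18, -9, -23/5, -103/5]
R4 ← R4 − R2: [0, 0, 12, -6, -18/5, -18/5]
R4 ← R4 − (2/3)·R3: [0, 0, 0, 0, -8/15, 152/15]
4 nonzero rows, so rank(A) = 4.
A has 6 columns; by rank–nullity, nullity = 6 − 4 = 2.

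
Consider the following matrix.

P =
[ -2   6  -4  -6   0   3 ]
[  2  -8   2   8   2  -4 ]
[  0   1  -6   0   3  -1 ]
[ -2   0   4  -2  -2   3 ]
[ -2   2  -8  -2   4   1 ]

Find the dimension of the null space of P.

Row reduce to echelon form.
R2 ← R2 + R1: [0, -2, -2, 2, 2, -1]
R4 ← R4 − R1: [0, -6, 8, 4, -2, 0]
R5 ← R5 − R1: [0, -4, -4, 4, 4, -2]
R3 ← R3 + (1/2)·R2: [0, 0, -7, 1, 4, -3/2]
R4 ← R4 − (3)·R2: [0, 0, 14, -2, -8, 3]
R5 ← R5 − (2)·R2: [0, 0, 0, 0, 0, 0]
R4 ← R4 + (2)·R3: [0, 0, 0, 0, 0, 0]
3 nonzero rows, so rank(P) = 3.
P has 6 columns; by rank–nullity, nullity = 6 − 3 = 3.

3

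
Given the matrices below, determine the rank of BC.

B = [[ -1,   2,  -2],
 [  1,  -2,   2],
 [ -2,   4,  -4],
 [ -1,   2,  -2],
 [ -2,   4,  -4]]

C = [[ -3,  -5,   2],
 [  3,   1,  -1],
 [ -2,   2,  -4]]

1

First compute BC:
[[ 13,   3,   4],
 [-13,  -3,  -4],
 [ 26,   6,   8],
 [ 13,   3,   4],
 [ 26,   6,   8]]
Now row reduce the product.
R2 ← R2 + R1: [0, 0, 0]
R3 ← R3 − (2)·R1: [0, 0, 0]
R4 ← R4 − R1: [0, 0, 0]
R5 ← R5 − (2)·R1: [0, 0, 0]
1 nonzero row, so rank(BC) = 1.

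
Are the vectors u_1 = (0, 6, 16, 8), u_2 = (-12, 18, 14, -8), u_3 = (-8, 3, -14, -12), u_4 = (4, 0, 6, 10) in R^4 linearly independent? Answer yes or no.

yes

Form the matrix with these vectors as rows and row reduce.
Swap R1 ↔ R2
R3 ← R3 − (2/3)·R1: [0, -9, -70/3, -20/3]
R4 ← R4 + (1/3)·R1: [0, 6, 32/3, 22/3]
R3 ← R3 + (3/2)·R2: [0, 0, 2/3, 16/3]
R4 ← R4 − R2: [0, 0, -16/3, -2/3]
R4 ← R4 + (8)·R3: [0, 0, 0, 42]
4 nonzero rows, so the 4 vectors span a space of dimension 4.
Since 4 = 4, the vectors are linearly independent.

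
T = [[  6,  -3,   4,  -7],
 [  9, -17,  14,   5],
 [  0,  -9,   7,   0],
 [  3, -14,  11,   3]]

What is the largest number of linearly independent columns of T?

Row reduce to echelon form.
R2 ← R2 − (3/2)·R1: [0, -25/2, 8, 31/2]
R4 ← R4 − (1/2)·R1: [0, -25/2, 9, 13/2]
R3 ← R3 − (18/25)·R2: [0, 0, 31/25, -279/25]
R4 ← R4 − R2: [0, 0, 1, -9]
R4 ← R4 − (25/31)·R3: [0, 0, 0, 0]
Echelon form has 3 nonzero rows, so rank(T) = 3.
The rank gives the maximum number of linearly independent columns: 3.

3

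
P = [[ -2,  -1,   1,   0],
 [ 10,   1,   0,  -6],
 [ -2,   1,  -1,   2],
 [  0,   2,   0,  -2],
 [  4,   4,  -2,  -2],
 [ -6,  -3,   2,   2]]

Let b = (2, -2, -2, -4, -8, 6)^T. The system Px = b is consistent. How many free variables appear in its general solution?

1

Row reduce the augmented matrix [P | b].
R2 ← R2 + (5)·R1: [0, -4, 5, -6, 8]
R3 ← R3 − R1: [0, 2, -2, 2, -4]
R5 ← R5 + (2)·R1: [0, 2, 0, -2, -4]
R6 ← R6 − (3)·R1: [0, 0, -1, 2, 0]
R3 ← R3 + (1/2)·R2: [0, 0, 1/2, -1, 0]
R4 ← R4 + (1/2)·R2: [0, 0, 5/2, -5, 0]
R5 ← R5 + (1/2)·R2: [0, 0, 5/2, -5, 0]
R4 ← R4 − (5)·R3: [0, 0, 0, 0, 0]
R5 ← R5 − (5)·R3: [0, 0, 0, 0, 0]
R6 ← R6 + (2)·R3: [0, 0, 0, 0, 0]
The echelon form has 3 nonzero rows, and every pivot lies in the first 4 columns, so rank(P) = rank([P|b]) = 3.
The system is consistent.
Free variables = (unknowns) − (rank) = 4 − 3 = 1.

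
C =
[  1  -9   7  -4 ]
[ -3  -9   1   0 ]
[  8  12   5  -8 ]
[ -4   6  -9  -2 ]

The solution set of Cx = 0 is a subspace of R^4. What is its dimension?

Row reduce to echelon form.
R2 ← R2 + (3)·R1: [0, -36, 22, -12]
R3 ← R3 − (8)·R1: [0, 84, -51, 24]
R4 ← R4 + (4)·R1: [0, -30, 19, -18]
R3 ← R3 + (7/3)·R2: [0, 0, 1/3, -4]
R4 ← R4 − (5/6)·R2: [0, 0, 2/3, -8]
R4 ← R4 − (2)·R3: [0, 0, 0, 0]
3 nonzero rows, so rank(C) = 3.
C has 4 columns; by rank–nullity, nullity = 4 − 3 = 1.

1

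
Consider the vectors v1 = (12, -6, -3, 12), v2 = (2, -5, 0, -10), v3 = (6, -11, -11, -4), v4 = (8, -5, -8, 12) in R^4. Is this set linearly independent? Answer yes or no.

yes

Form the matrix with these vectors as rows and row reduce.
R2 ← R2 − (1/6)·R1: [0, -4, 1/2, -12]
R3 ← R3 − (1/2)·R1: [0, -8, -19/2, -10]
R4 ← R4 − (2/3)·R1: [0, -1, -6, 4]
R3 ← R3 − (2)·R2: [0, 0, -21/2, 14]
R4 ← R4 − (1/4)·R2: [0, 0, -49/8, 7]
R4 ← R4 − (7/12)·R3: [0, 0, 0, -7/6]
4 nonzero rows, so the 4 vectors span a space of dimension 4.
Since 4 = 4, the vectors are linearly independent.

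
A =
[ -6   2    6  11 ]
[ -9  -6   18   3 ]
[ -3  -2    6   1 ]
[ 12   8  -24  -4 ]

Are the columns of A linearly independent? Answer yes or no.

no

Row reduce A to echelon form.
R2 ← R2 − (3/2)·R1: [0, -9, 9, -27/2]
R3 ← R3 − (1/2)·R1: [0, -3, 3, -9/2]
R4 ← R4 + (2)·R1: [0, 12, -12, 18]
R3 ← R3 − (1/3)·R2: [0, 0, 0, 0]
R4 ← R4 + (4/3)·R2: [0, 0, 0, 0]
2 pivots among 4 columns.
Only 2 < 4 pivot columns, so the columns are linearly dependent.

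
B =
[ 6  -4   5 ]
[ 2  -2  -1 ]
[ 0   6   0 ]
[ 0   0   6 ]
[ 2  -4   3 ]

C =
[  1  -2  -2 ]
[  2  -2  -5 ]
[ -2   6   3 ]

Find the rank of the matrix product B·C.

First compute BC:
[[-12,  26,  23],
 [  0,  -6,   3],
 [ 12, -12, -30],
 [-12,  36,  18],
 [-12,  22,  25]]
Now row reduce the product.
R3 ← R3 + R1: [0, 14, -7]
R4 ← R4 − R1: [0, 10, -5]
R5 ← R5 − R1: [0, -4, 2]
R3 ← R3 + (7/3)·R2: [0, 0, 0]
R4 ← R4 + (5/3)·R2: [0, 0, 0]
R5 ← R5 − (2/3)·R2: [0, 0, 0]
2 nonzero rows, so rank(BC) = 2.

2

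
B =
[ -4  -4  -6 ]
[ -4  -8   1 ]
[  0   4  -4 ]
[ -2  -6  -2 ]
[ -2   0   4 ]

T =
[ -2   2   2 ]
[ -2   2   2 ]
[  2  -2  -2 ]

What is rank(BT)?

1

First compute BT:
[[  4,  -4,  -4],
 [ 26, -26, -26],
 [-16,  16,  16],
 [ 12, -12, -12],
 [ 12, -12, -12]]
Now row reduce the product.
R2 ← R2 − (13/2)·R1: [0, 0, 0]
R3 ← R3 + (4)·R1: [0, 0, 0]
R4 ← R4 − (3)·R1: [0, 0, 0]
R5 ← R5 − (3)·R1: [0, 0, 0]
1 nonzero row, so rank(BT) = 1.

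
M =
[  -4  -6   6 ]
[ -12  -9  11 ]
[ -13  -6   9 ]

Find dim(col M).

Row reduce to echelon form.
R2 ← R2 − (3)·R1: [0, 9, -7]
R3 ← R3 − (13/4)·R1: [0, 27/2, -21/2]
R3 ← R3 − (3/2)·R2: [0, 0, 0]
Echelon form has 2 nonzero rows, so rank(M) = 2.
The column space has dimension equal to the rank: 2.

2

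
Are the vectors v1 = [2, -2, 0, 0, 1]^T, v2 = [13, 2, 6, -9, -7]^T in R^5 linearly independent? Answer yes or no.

yes

Form the matrix with these vectors as rows and row reduce.
R2 ← R2 − (13/2)·R1: [0, 15, 6, -9, -27/2]
2 nonzero rows, so the 2 vectors span a space of dimension 2.
Since 2 = 2, the vectors are linearly independent.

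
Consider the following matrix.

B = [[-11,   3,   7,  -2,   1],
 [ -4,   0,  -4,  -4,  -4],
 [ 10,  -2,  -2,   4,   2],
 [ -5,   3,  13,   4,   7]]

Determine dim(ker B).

3

Row reduce to echelon form.
R2 ← R2 − (4/11)·R1: [0, -12/11, -72/11, -36/11, -48/11]
R3 ← R3 + (10/11)·R1: [0, 8/11, 48/11, 24/11, 32/11]
R4 ← R4 − (5/11)·R1: [0, 18/11, 108/11, 54/11, 72/11]
R3 ← R3 + (2/3)·R2: [0, 0, 0, 0, 0]
R4 ← R4 + (3/2)·R2: [0, 0, 0, 0, 0]
2 nonzero rows, so rank(B) = 2.
B has 5 columns; by rank–nullity, nullity = 5 − 2 = 3.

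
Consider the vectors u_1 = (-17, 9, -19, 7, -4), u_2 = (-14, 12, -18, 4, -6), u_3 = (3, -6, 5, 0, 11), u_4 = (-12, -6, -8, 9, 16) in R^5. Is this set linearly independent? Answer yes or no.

Form the matrix with these vectors as rows and row reduce.
R2 ← R2 − (14/17)·R1: [0, 78/17, -40/17, -30/17, -46/17]
R3 ← R3 + (3/17)·R1: [0, -75/17, 28/17, 21/17, 175/17]
R4 ← R4 − (12/17)·R1: [0, -210/17, 92/17, 69/17, 320/17]
R3 ← R3 + (25/26)·R2: [0, 0, -8/13, -6/13, 100/13]
R4 ← R4 + (35/13)·R2: [0, 0, -12/13, -9/13, 150/13]
R4 ← R4 − (3/2)·R3: [0, 0, 0, 0, 0]
3 nonzero rows, so the 4 vectors span a space of dimension 3.
Since 3 < 4, the vectors are linearly dependent.

no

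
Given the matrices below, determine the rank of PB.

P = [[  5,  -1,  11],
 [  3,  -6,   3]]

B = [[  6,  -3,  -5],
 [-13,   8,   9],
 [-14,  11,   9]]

First compute PB:
[[-111,  98,  65],
 [ 54, -24, -42]]
Now row reduce the product.
R2 ← R2 + (18/37)·R1: [0, 876/37, -384/37]
2 nonzero rows, so rank(PB) = 2.

2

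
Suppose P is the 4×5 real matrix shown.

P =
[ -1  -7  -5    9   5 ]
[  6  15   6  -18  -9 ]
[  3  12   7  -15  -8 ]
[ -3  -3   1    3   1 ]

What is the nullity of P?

Row reduce to echelon form.
R2 ← R2 + (6)·R1: [0, -27, -24, 36, 21]
R3 ← R3 + (3)·R1: [0, -9, -8, 12, 7]
R4 ← R4 − (3)·R1: [0, 18, 16, -24, -14]
R3 ← R3 − (1/3)·R2: [0, 0, 0, 0, 0]
R4 ← R4 + (2/3)·R2: [0, 0, 0, 0, 0]
2 nonzero rows, so rank(P) = 2.
P has 5 columns; by rank–nullity, nullity = 5 − 2 = 3.

3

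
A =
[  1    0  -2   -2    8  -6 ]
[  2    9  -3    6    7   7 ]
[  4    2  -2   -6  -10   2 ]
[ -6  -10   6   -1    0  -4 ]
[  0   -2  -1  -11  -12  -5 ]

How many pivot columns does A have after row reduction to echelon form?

Row reduce to echelon form.
R2 ← R2 − (2)·R1: [0, 9, 1, 10, -9, 19]
R3 ← R3 − (4)·R1: [0, 2, 6, 2, -42, 26]
R4 ← R4 + (6)·R1: [0, -10, -6, -13, 48, -40]
R3 ← R3 − (2/9)·R2: [0, 0, 52/9, -2/9, -40, 196/9]
R4 ← R4 + (10/9)·R2: [0, 0, -44/9, -17/9, 38, -170/9]
R5 ← R5 + (2/9)·R2: [0, 0, -7/9, -79/9, -14, -7/9]
R4 ← R4 + (11/13)·R3: [0, 0, 0, -27/13, 54/13, -6/13]
R5 ← R5 + (7/52)·R3: [0, 0, 0, -229/26, -252/13, 28/13]
R5 ← R5 − (229/54)·R4: [0, 0, 0, 0, -37, 37/9]
Echelon form has 5 nonzero rows, so rank(A) = 5.
Each nonzero row contributes one pivot column: 5 pivot columns.

5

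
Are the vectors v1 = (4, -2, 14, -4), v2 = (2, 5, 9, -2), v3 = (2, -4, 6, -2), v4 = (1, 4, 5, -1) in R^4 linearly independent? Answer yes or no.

Form the matrix with these vectors as rows and row reduce.
R2 ← R2 − (1/2)·R1: [0, 6, 2, 0]
R3 ← R3 − (1/2)·R1: [0, -3, -1, 0]
R4 ← R4 − (1/4)·R1: [0, 9/2, 3/2, 0]
R3 ← R3 + (1/2)·R2: [0, 0, 0, 0]
R4 ← R4 − (3/4)·R2: [0, 0, 0, 0]
2 nonzero rows, so the 4 vectors span a space of dimension 2.
Since 2 < 4, the vectors are linearly dependent.

no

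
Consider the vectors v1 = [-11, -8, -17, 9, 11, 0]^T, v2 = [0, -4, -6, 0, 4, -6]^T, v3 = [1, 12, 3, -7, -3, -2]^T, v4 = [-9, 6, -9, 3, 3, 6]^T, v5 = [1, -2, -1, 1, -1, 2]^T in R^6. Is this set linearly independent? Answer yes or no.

Form the matrix with these vectors as rows and row reduce.
R3 ← R3 + (1/11)·R1: [0, 124/11, 16/11, -68/11, -2, -2]
R4 ← R4 − (9/11)·R1: [0, 138/11, 54/11, -48/11, -6, 6]
R5 ← R5 + (1/11)·R1: [0, -30/11, -28/11, 20/11, 0, 2]
R3 ← R3 + (31/11)·R2: [0, 0, -170/11, -68/11, 102/11, -208/11]
R4 ← R4 + (69/22)·R2: [0, 0, -153/11, -48/11, 72/11, -141/11]
R5 ← R5 − (15/22)·R2: [0, 0, 17/11, 20/11, -30/11, 67/11]
R4 ← R4 − (9/10)·R3: [0, 0, 0, 6/5, -9/5, 21/5]
R5 ← R5 + (1/10)·R3: [0, 0, 0, 6/5, -9/5, 21/5]
R5 ← R5 − R4: [0, 0, 0, 0, 0, 0]
4 nonzero rows, so the 5 vectors span a space of dimension 4.
Since 4 < 5, the vectors are linearly dependent.

no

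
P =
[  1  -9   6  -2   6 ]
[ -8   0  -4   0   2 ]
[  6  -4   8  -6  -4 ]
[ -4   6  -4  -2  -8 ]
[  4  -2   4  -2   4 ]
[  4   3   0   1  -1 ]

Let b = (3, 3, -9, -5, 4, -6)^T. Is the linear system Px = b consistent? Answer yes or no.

no

Row reduce the augmented matrix [P | b].
R2 ← R2 + (8)·R1: [0, -72, 44, -16, 50, 27]
R3 ← R3 − (6)·R1: [0, 50, -28, 6, -40, -27]
R4 ← R4 + (4)·R1: [0, -30, 20, -10, 16, 7]
R5 ← R5 − (4)·R1: [0, 34, -20, 6, -20, -8]
R6 ← R6 − (4)·R1: [0, 39, -24, 9, -25, -18]
R3 ← R3 + (25/36)·R2: [0, 0, 23/9, -46/9, -95/18, -33/4]
R4 ← R4 − (5/12)·R2: [0, 0, 5/3, -10/3, -29/6, -17/4]
R5 ← R5 + (17/36)·R2: [0, 0, 7/9, -14/9, 65/18, 19/4]
R6 ← R6 + (13/24)·R2: [0, 0, -1/6, 1/3, 25/12, -27/8]
R4 ← R4 − (15/23)·R3: [0, 0, 0, 0, -32/23, 26/23]
R5 ← R5 − (7/23)·R3: [0, 0, 0, 0, 120/23, 167/23]
R6 ← R6 + (3/46)·R3: [0, 0, 0, 0, 40/23, -90/23]
R5 ← R5 + (15/4)·R4: [0, 0, 0, 0, 0, 23/2]
R6 ← R6 + (5/4)·R4: [0, 0, 0, 0, 0, -5/2]
R6 ← R6 + (5/23)·R5: [0, 0, 0, 0, 0, 0]
The echelon form has 5 nonzero rows; the last pivot sits in the augmented column, so rank(P) = 4 but rank([P|b]) = 5.
Since the ranks differ, the system is inconsistent.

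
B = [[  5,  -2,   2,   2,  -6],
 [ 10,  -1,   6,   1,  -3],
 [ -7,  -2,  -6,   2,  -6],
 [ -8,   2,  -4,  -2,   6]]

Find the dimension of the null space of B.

3

Row reduce to echelon form.
R2 ← R2 − (2)·R1: [0, 3, 2, -3, 9]
R3 ← R3 + (7/5)·R1: [0, -24/5, -16/5, 24/5, -72/5]
R4 ← R4 + (8/5)·R1: [0, -6/5, -4/5, 6/5, -18/5]
R3 ← R3 + (8/5)·R2: [0, 0, 0, 0, 0]
R4 ← R4 + (2/5)·R2: [0, 0, 0, 0, 0]
2 nonzero rows, so rank(B) = 2.
B has 5 columns; by rank–nullity, nullity = 5 − 2 = 3.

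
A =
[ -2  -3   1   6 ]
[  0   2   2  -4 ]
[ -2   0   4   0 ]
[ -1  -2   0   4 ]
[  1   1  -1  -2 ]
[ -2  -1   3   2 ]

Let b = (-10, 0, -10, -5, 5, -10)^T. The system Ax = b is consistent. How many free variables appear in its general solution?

Row reduce the augmented matrix [A | b].
R3 ← R3 − R1: [0, 3, 3, -6, 0]
R4 ← R4 − (1/2)·R1: [0, -1/2, -1/2, 1, 0]
R5 ← R5 + (1/2)·R1: [0, -1/2, -1/2, 1, 0]
R6 ← R6 − R1: [0, 2, 2, -4, 0]
R3 ← R3 − (3/2)·R2: [0, 0, 0, 0, 0]
R4 ← R4 + (1/4)·R2: [0, 0, 0, 0, 0]
R5 ← R5 + (1/4)·R2: [0, 0, 0, 0, 0]
R6 ← R6 − R2: [0, 0, 0, 0, 0]
The echelon form has 2 nonzero rows, and every pivot lies in the first 4 columns, so rank(A) = rank([A|b]) = 2.
The system is consistent.
Free variables = (unknowns) − (rank) = 4 − 2 = 2.

2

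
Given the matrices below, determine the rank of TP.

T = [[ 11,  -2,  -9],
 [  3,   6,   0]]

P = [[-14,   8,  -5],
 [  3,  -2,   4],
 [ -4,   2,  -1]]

First compute TP:
[[-124,  74, -54],
 [-24,  12,   9]]
Now row reduce the product.
R2 ← R2 − (6/31)·R1: [0, -72/31, 603/31]
2 nonzero rows, so rank(TP) = 2.

2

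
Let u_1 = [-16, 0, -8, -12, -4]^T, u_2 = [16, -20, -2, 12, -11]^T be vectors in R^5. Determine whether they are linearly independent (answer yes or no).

Form the matrix with these vectors as rows and row reduce.
R2 ← R2 + R1: [0, -20, -10, 0, -15]
2 nonzero rows, so the 2 vectors span a space of dimension 2.
Since 2 = 2, the vectors are linearly independent.

yes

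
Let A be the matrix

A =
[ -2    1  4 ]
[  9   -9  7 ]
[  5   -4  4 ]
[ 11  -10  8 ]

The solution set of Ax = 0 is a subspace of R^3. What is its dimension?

0

Row reduce to echelon form.
R2 ← R2 + (9/2)·R1: [0, -9/2, 25]
R3 ← R3 + (5/2)·R1: [0, -3/2, 14]
R4 ← R4 + (11/2)·R1: [0, -9/2, 30]
R3 ← R3 − (1/3)·R2: [0, 0, 17/3]
R4 ← R4 − R2: [0, 0, 5]
R4 ← R4 − (15/17)·R3: [0, 0, 0]
3 nonzero rows, so rank(A) = 3.
A has 3 columns; by rank–nullity, nullity = 3 − 3 = 0.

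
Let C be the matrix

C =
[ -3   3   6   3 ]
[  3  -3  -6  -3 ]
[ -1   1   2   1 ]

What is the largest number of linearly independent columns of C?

1

Row reduce to echelon form.
R2 ← R2 + R1: [0, 0, 0, 0]
R3 ← R3 − (1/3)·R1: [0, 0, 0, 0]
Echelon form has 1 nonzero row, so rank(C) = 1.
The rank gives the maximum number of linearly independent columns: 1.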